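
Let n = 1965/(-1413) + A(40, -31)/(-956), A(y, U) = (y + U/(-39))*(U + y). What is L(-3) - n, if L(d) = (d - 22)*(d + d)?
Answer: 888426623/5853588 ≈ 151.77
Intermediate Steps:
L(d) = 2*d*(-22 + d) (L(d) = (-22 + d)*(2*d) = 2*d*(-22 + d))
A(y, U) = (U + y)*(y - U/39) (A(y, U) = (y + U*(-1/39))*(U + y) = (y - U/39)*(U + y) = (U + y)*(y - U/39))
n = -10388423/5853588 (n = 1965/(-1413) + (40² - 1/39*(-31)² + (38/39)*(-31)*40)/(-956) = 1965*(-1/1413) + (1600 - 1/39*961 - 47120/39)*(-1/956) = -655/471 + (1600 - 961/39 - 47120/39)*(-1/956) = -655/471 + (4773/13)*(-1/956) = -655/471 - 4773/12428 = -10388423/5853588 ≈ -1.7747)
L(-3) - n = 2*(-3)*(-22 - 3) - 1*(-10388423/5853588) = 2*(-3)*(-25) + 10388423/5853588 = 150 + 10388423/5853588 = 888426623/5853588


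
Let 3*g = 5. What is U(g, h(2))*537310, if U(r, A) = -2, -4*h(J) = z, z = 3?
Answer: -1074620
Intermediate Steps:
g = 5/3 (g = (1/3)*5 = 5/3 ≈ 1.6667)
h(J) = -3/4 (h(J) = -1/4*3 = -3/4)
U(g, h(2))*537310 = -2*537310 = -1074620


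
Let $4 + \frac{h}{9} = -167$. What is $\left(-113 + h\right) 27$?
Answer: $-44604$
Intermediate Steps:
$h = -1539$ ($h = -36 + 9 \left(-167\right) = -36 - 1503 = -1539$)
$\left(-113 + h\right) 27 = \left(-113 - 1539\right) 27 = \left(-1652\right) 27 = -44604$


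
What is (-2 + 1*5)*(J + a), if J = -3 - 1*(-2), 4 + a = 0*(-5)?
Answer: -15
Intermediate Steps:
a = -4 (a = -4 + 0*(-5) = -4 + 0 = -4)
J = -1 (J = -3 + 2 = -1)
(-2 + 1*5)*(J + a) = (-2 + 1*5)*(-1 - 4) = (-2 + 5)*(-5) = 3*(-5) = -15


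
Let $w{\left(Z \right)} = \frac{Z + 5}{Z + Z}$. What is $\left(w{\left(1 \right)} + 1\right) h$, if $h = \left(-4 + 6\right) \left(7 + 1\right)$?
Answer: $64$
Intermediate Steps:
$w{\left(Z \right)} = \frac{5 + Z}{2 Z}$
$h = 16$ ($h = 2 \cdot 8 = 16$)
$\left(w{\left(1 \right)} + 1\right) h = \left(\frac{5 + 1}{2 \cdot 1} + 1\right) 16 = \left(\frac{1}{2} \cdot 1 \cdot 6 + 1\right) 16 = \left(3 + 1\right) 16 = 4 \cdot 16 = 64$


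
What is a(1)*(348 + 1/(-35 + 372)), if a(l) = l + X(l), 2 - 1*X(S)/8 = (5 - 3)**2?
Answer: -1759155/337 ≈ -5220.0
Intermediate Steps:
X(S) = -16 (X(S) = 16 - 8*(5 - 3)**2 = 16 - 8*2**2 = 16 - 8*4 = 16 - 32 = -16)
a(l) = -16 + l (a(l) = l - 16 = -16 + l)
a(1)*(348 + 1/(-35 + 372)) = (-16 + 1)*(348 + 1/(-35 + 372)) = -15*(348 + 1/337) = -15*117277/337 = -1759155/337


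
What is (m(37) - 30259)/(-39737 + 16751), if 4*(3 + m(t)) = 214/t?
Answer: 248809/188996 ≈ 1.3165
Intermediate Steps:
m(t) = -3 + 107/(2*t) (m(t) = -3 + (214/t)/4 = -3 + 107/(2*t))
(m(37) - 30259)/(-39737 + 16751) = ((-3 + (107/2)/37) - 30259)/(-39737 + 16751) = ((-3 + (107/2)*(1/37)) - 30259)/(-22986) = ((-3 + 107/74) - 30259)*(-1/22986) = (-115/74 - 30259)*(-1/22986) = -2239281/74*(-1/22986) = 248809/188996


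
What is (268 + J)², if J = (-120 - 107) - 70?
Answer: 841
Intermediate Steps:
J = -297 (J = -227 - 70 = -297)
(268 + J)² = (268 - 297)² = (-29)² = 841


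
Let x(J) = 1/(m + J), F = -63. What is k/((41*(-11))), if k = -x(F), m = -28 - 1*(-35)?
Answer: -1/25256 ≈ -3.9595e-5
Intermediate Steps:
m = 7 (m = -28 + 35 = 7)
x(J) = 1/(7 + J)
k = 1/56 (k = -1/(7 - 63) = -1/(-56) = -1*(-1/56) = 1/56 ≈ 0.017857)
k/((41*(-11))) = 1/(56*((41*(-11)))) = (1/56)/(-451) = (1/56)*(-1/451) = -1/25256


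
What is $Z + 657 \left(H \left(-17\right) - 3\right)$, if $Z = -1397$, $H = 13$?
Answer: $-148565$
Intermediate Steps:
$Z + 657 \left(H \left(-17\right) - 3\right) = -1397 + 657 \left(13 \left(-17\right) - 3\right) = -1397 + 657 \left(-221 - 3\right) = -1397 + 657 \left(-224\right) = -1397 - 147168 = -148565$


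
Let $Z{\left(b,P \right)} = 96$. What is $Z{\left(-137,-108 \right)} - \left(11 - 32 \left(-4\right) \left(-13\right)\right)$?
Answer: $1749$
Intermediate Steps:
$Z{\left(-137,-108 \right)} - \left(11 - 32 \left(-4\right) \left(-13\right)\right) = 96 - \left(11 - 32 \left(-4\right) \left(-13\right)\right) = 96 - -1653 = 96 + \left(1664 - 11\right) = 96 + 1653 = 1749$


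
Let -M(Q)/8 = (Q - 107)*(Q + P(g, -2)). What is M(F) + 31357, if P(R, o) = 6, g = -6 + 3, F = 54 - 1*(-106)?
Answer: -39027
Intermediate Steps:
F = 160 (F = 54 + 106 = 160)
g = -3
M(Q) = -8*(-107 + Q)*(6 + Q) (M(Q) = -8*(Q - 107)*(Q + 6) = -8*(-107 + Q)*(6 + Q))
M(F) + 31357 = (5136 - 8*160² + 808*160) + 31357 = (5136 - 8*25600 + 129280) + 31357 = (5136 - 204800 + 129280) + 31357 = -70384 + 31357 = -39027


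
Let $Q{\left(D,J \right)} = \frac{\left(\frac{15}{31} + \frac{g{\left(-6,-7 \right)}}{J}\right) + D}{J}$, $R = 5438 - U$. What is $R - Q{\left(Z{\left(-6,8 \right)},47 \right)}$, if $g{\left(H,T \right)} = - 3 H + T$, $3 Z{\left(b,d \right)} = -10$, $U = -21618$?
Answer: $\frac{5558314904}{205437} \approx 27056.0$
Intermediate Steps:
$Z{\left(b,d \right)} = - \frac{10}{3}$ ($Z{\left(b,d \right)} = \frac{1}{3} \left(-10\right) = - \frac{10}{3}$)
$g{\left(H,T \right)} = T - 3 H$
$R = 27056$ ($R = 5438 - -21618 = 5438 + 21618 = 27056$)
$Q{\left(D,J \right)} = \frac{\frac{15}{31} + D + \frac{11}{J}}{J}$ ($Q{\left(D,J \right)} = \frac{\left(\frac{15}{31} + \frac{-7 - -18}{J}\right) + D}{J} = \frac{\left(15 \cdot \frac{1}{31} + \frac{-7 + 18}{J}\right) + D}{J} = \frac{\left(\frac{15}{31} + \frac{11}{J}\right) + D}{J} = \frac{\frac{15}{31} + D + \frac{11}{J}}{J}$)
$R - Q{\left(Z{\left(-6,8 \right)},47 \right)} = 27056 - \frac{341 + 47 \left(15 + 31 \left(- \frac{10}{3}\right)\right)}{31 \cdot 2209} = 27056 - \frac{1}{31} \cdot \frac{1}{2209} \left(341 + 47 \left(15 - \frac{310}{3}\right)\right) = 27056 - \frac{1}{31} \cdot \frac{1}{2209} \left(341 + 47 \left(- \frac{265}{3}\right)\right) = 27056 - \frac{1}{31} \cdot \frac{1}{2209} \left(341 - \frac{12455}{3}\right) = 27056 - \frac{1}{31} \cdot \frac{1}{2209} \left(- \frac{11432}{3}\right) = 27056 - - \frac{11432}{205437} = 27056 + \frac{11432}{205437} = \frac{5558314904}{205437}$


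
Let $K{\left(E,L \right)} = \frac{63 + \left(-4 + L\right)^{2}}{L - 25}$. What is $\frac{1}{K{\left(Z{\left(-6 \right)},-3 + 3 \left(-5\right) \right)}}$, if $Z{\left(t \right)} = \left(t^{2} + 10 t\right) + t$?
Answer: $- \frac{43}{547} \approx -0.078611$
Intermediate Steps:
$Z{\left(t \right)} = t^{2} + 11 t$
$K{\left(E,L \right)} = \frac{63 + \left(-4 + L\right)^{2}}{-25 + L}$
$\frac{1}{K{\left(Z{\left(-6 \right)},-3 + 3 \left(-5\right) \right)}} = \frac{1}{\frac{1}{-25 + \left(-3 + 3 \left(-5\right)\right)} \left(63 + \left(-4 + \left(-3 + 3 \left(-5\right)\right)\right)^{2}\right)} = \frac{1}{\frac{1}{-25 - 18} \left(63 + \left(-4 - 18\right)^{2}\right)} = \frac{1}{\frac{1}{-43} \left(63 + \left(-22\right)^{2}\right)} = \frac{1}{\left(- \frac{1}{43}\right) \left(63 + 484\right)} = \frac{1}{\left(- \frac{1}{43}\right) 547} = \frac{1}{- \frac{547}{43}} = - \frac{43}{547}$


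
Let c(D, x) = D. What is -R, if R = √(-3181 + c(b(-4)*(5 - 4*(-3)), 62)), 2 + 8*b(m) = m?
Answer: -5*I*√511/2 ≈ -56.513*I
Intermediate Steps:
b(m) = -¼ + m/8
R = 5*I*√511/2 (R = √(-3181 + (-¼ + (⅛)*(-4))*(5 - 4*(-3))) = √(-3181 + (-¼ - ½)*(5 + 12)) = √(-3181 - ¾*17) = √(-3181 - 51/4) = √(-12775/4) = 5*I*√511/2 ≈ 56.513*I)
-R = -5*I*√511/2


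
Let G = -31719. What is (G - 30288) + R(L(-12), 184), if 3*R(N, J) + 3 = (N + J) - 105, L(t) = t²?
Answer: -185801/3 ≈ -61934.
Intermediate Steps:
R(N, J) = -36 + J/3 + N/3 (R(N, J) = -1 + ((N + J) - 105)/3 = -1 + ((J + N) - 105)/3 = -1 + (-105 + J + N)/3 = -1 + (-35 + J/3 + N/3) = -36 + J/3 + N/3)
(G - 30288) + R(L(-12), 184) = (-31719 - 30288) + (-36 + (⅓)*184 + (⅓)*(-12)²) = -62007 + (-36 + 184/3 + (⅓)*144) = -62007 + (-36 + 184/3 + 48) = -62007 + 220/3 = -185801/3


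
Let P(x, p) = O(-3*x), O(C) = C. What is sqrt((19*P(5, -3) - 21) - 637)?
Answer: I*sqrt(943) ≈ 30.708*I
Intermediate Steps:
P(x, p) = -3*x
sqrt((19*P(5, -3) - 21) - 637) = sqrt((19*(-3*5) - 21) - 637) = sqrt((19*(-15) - 21) - 637) = sqrt((-285 - 21) - 637) = sqrt(-306 - 637) = sqrt(-943) = I*sqrt(943)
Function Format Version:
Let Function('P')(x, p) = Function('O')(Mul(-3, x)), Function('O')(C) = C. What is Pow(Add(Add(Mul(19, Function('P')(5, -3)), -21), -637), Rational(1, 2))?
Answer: Mul(I, Pow(943, Rational(1, 2))) ≈ Mul(30.708, I)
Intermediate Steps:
Function('P')(x, p) = Mul(-3, x)
Pow(Add(Add(Mul(19, Function('P')(5, -3)), -21), -637), Rational(1, 2)) = Pow(Add(Add(Mul(19, Mul(-3, 5)), -21), -637), Rational(1, 2)) = Pow(Add(Add(Mul(19, -15), -21), -637), Rational(1, 2)) = Pow(Add(Add(-285, -21), -637), Rational(1, 2)) = Pow(Add(-306, -637), Rational(1, 2)) = Pow(-943, Rational(1, 2)) = Mul(I, Pow(943, Rational(1, 2)))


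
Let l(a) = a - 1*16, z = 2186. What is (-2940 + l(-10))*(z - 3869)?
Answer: 4991778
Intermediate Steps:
l(a) = -16 + a (l(a) = a - 16 = -16 + a)
(-2940 + l(-10))*(z - 3869) = (-2940 + (-16 - 10))*(2186 - 3869) = (-2940 - 26)*(-1683) = -2966*(-1683) = 4991778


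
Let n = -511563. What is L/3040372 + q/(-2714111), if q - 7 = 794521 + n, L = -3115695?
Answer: -9316660935125/8251907089292 ≈ -1.1290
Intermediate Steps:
q = 282965 (q = 7 + (794521 - 511563) = 7 + 282958 = 282965)
L/3040372 + q/(-2714111) = -3115695/3040372 + 282965/(-2714111) = -3115695*1/3040372 + 282965*(-1/2714111) = -3115695/3040372 - 282965/2714111 = -9316660935125/8251907089292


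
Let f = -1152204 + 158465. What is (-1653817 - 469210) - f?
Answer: -1129288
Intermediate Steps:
f = -993739
(-1653817 - 469210) - f = (-1653817 - 469210) - 1*(-993739) = -2123027 + 993739 = -1129288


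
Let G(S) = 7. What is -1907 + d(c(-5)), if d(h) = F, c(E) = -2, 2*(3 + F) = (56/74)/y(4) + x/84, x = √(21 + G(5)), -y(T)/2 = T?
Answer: -282687/148 + √7/84 ≈ -1910.0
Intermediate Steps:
y(T) = -2*T
x = 2*√7 (x = √(21 + 7) = √28 = 2*√7 ≈ 5.2915)
F = -451/148 + √7/84 (F = -3 + ((56/74)/((-2*4)) + (2*√7)/84)/2 = -3 + ((56*(1/74))/(-8) + (2*√7)*(1/84))/2 = -3 + ((28/37)*(-⅛) + √7/42)/2 = -3 + (-7/74 + √7/42)/2 = -3 + (-7/148 + √7/84) = -451/148 + √7/84 ≈ -3.0158)
d(h) = -451/148 + √7/84
-1907 + d(c(-5)) = -1907 + (-451/148 + √7/84) = -282687/148 + √7/84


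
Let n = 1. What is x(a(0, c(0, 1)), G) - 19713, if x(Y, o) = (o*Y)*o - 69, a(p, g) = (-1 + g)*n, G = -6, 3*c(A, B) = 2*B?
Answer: -19794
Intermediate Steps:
c(A, B) = 2*B/3 (c(A, B) = (2*B)/3 = 2*B/3)
a(p, g) = -1 + g (a(p, g) = (-1 + g)*1 = -1 + g)
x(Y, o) = -69 + Y*o² (x(Y, o) = (Y*o)*o - 69 = Y*o² - 69 = -69 + Y*o²)
x(a(0, c(0, 1)), G) - 19713 = (-69 + (-1 + (⅔)*1)*(-6)²) - 19713 = (-69 + (-1 + ⅔)*36) - 19713 = (-69 - ⅓*36) - 19713 = (-69 - 12) - 19713 = -81 - 19713 = -19794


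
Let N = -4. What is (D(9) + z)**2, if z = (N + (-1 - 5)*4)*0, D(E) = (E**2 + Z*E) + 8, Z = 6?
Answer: 20449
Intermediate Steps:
D(E) = 8 + E**2 + 6*E (D(E) = (E**2 + 6*E) + 8 = 8 + E**2 + 6*E)
z = 0 (z = (-4 + (-1 - 5)*4)*0 = (-4 - 6*4)*0 = (-4 - 24)*0 = -28*0 = 0)
(D(9) + z)**2 = ((8 + 9**2 + 6*9) + 0)**2 = ((8 + 81 + 54) + 0)**2 = (143 + 0)**2 = 143**2 = 20449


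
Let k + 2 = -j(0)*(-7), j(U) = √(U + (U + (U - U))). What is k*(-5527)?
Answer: 11054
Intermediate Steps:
j(U) = √2*√U (j(U) = √(U + (U + 0)) = √(U + U) = √(2*U) = √2*√U)
k = -2 (k = -2 - √2*√0*(-7) = -2 - √2*0*(-7) = -2 - 1*0*(-7) = -2 + 0*(-7) = -2 + 0 = -2)
k*(-5527) = -2*(-5527) = 11054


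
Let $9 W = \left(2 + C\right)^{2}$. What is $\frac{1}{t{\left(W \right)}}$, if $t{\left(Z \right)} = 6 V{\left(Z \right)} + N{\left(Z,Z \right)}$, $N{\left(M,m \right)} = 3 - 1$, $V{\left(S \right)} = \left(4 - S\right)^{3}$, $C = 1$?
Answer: $\frac{1}{164} \approx 0.0060976$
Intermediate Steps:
$N{\left(M,m \right)} = 2$
$W = 1$ ($W = \frac{\left(2 + 1\right)^{2}}{9} = \frac{3^{2}}{9} = \frac{1}{9} \cdot 9 = 1$)
$t{\left(Z \right)} = 2 - 6 \left(-4 + Z\right)^{3}$ ($t{\left(Z \right)} = 6 \left(- \left(-4 + Z\right)^{3}\right) + 2 = - 6 \left(-4 + Z\right)^{3} + 2 = 2 - 6 \left(-4 + Z\right)^{3}$)
$\frac{1}{t{\left(W \right)}} = \frac{1}{2 - 6 \left(-4 + 1\right)^{3}} = \frac{1}{2 - 6 \left(-3\right)^{3}} = \frac{1}{2 - -162} = \frac{1}{2 + 162} = \frac{1}{164}$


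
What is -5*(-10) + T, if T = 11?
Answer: 61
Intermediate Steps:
-5*(-10) + T = -5*(-10) + 11 = 50 + 11 = 61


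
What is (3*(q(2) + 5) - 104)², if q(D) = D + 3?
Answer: 5476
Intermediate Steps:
q(D) = 3 + D
(3*(q(2) + 5) - 104)² = (3*((3 + 2) + 5) - 104)² = (3*(5 + 5) - 104)² = (3*10 - 104)² = (30 - 104)² = (-74)² = 5476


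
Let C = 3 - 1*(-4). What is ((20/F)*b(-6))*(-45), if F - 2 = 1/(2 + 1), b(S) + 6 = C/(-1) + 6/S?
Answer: 5400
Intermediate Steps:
C = 7 (C = 3 + 4 = 7)
b(S) = -13 + 6/S (b(S) = -6 + (7/(-1) + 6/S) = -6 + (7*(-1) + 6/S) = -6 + (-7 + 6/S) = -13 + 6/S)
F = 7/3 (F = 2 + 1/(2 + 1) = 2 + 1/3 = 2 + ⅓ = 7/3 ≈ 2.3333)
((20/F)*b(-6))*(-45) = ((20/(7/3))*(-13 + 6/(-6)))*(-45) = ((20*(3/7))*(-13 + 6*(-⅙)))*(-45) = (60*(-13 - 1)/7)*(-45) = ((60/7)*(-14))*(-45) = -120*(-45) = 5400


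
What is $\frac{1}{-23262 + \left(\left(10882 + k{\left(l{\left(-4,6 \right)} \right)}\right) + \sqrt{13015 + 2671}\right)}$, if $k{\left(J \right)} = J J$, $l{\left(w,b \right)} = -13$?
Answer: $- \frac{12211}{149092835} - \frac{\sqrt{15686}}{149092835} \approx -8.2742 \cdot 10^{-5}$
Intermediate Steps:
$k{\left(J \right)} = J^{2}$
$\frac{1}{-23262 + \left(\left(10882 + k{\left(l{\left(-4,6 \right)} \right)}\right) + \sqrt{13015 + 2671}\right)} = \frac{1}{-23262 + \left(\left(10882 + \left(-13\right)^{2}\right) + \sqrt{13015 + 2671}\right)} = \frac{1}{-23262 + \left(\left(10882 + 169\right) + \sqrt{15686}\right)} = \frac{1}{-23262 + \left(11051 + \sqrt{15686}\right)} = \frac{1}{-12211 + \sqrt{15686}}$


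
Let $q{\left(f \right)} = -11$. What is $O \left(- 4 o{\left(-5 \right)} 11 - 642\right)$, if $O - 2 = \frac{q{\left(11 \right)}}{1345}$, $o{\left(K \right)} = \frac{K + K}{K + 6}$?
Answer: $- \frac{541158}{1345} \approx -402.35$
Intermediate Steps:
$o{\left(K \right)} = \frac{2 K}{6 + K}$
$O = \frac{2679}{1345}$ ($O = 2 - \frac{11}{1345} = \frac{2679}{1345} \approx 1.9918$)
$O \left(- 4 o{\left(-5 \right)} 11 - 642\right) = \frac{2679 \left(- 4 \cdot 2 \left(-5\right) \frac{1}{6 - 5} \cdot 11 - 642\right)}{1345} = \frac{2679 \left(- 4 \cdot 2 \left(-5\right) 1^{-1} \cdot 11 - 642\right)}{1345} = \frac{2679 \left(- 4 \cdot 2 \left(-5\right) 1 \cdot 11 - 642\right)}{1345} = \frac{2679 \left(\left(-4\right) \left(-10\right) 11 - 642\right)}{1345} = \frac{2679 \left(40 \cdot 11 - 642\right)}{1345} = \frac{2679 \left(440 - 642\right)}{1345} = \frac{2679}{1345} \left(-202\right) = - \frac{541158}{1345}$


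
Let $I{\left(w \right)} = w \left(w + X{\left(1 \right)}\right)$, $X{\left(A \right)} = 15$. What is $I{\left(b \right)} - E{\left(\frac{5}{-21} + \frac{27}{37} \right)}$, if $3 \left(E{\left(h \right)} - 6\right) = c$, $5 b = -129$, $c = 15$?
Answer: $\frac{6691}{25} \approx 267.64$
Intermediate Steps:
$b = - \frac{129}{5}$ ($b = \frac{1}{5} \left(-129\right) = - \frac{129}{5} \approx -25.8$)
$E{\left(h \right)} = 11$ ($E{\left(h \right)} = 6 + \frac{1}{3} \cdot 15 = 6 + 5 = 11$)
$I{\left(w \right)} = w \left(15 + w\right)$ ($I{\left(w \right)} = w \left(w + 15\right) = w \left(15 + w\right)$)
$I{\left(b \right)} - E{\left(\frac{5}{-21} + \frac{27}{37} \right)} = - \frac{129 \left(15 - \frac{129}{5}\right)}{5} - 11 = \left(- \frac{129}{5}\right) \left(- \frac{54}{5}\right) - 11 = \frac{6966}{25} - 11 = \frac{6691}{25}$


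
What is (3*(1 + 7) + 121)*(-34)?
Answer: -4930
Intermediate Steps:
(3*(1 + 7) + 121)*(-34) = (3*8 + 121)*(-34) = (24 + 121)*(-34) = 145*(-34) = -4930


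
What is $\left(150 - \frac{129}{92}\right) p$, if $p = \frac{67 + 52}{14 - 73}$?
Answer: $- \frac{1626849}{5428} \approx -299.71$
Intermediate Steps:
$p = - \frac{119}{59}$ ($p = \frac{119}{-59} = 119 \left(- \frac{1}{59}\right) = - \frac{119}{59} \approx -2.0169$)
$\left(150 - \frac{129}{92}\right) p = \left(150 - \frac{129}{92}\right) \left(- \frac{119}{59}\right) = \frac{13671}{92} \left(- \frac{119}{59}\right) = - \frac{1626849}{5428}$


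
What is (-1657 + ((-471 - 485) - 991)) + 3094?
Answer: -510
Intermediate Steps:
(-1657 + ((-471 - 485) - 991)) + 3094 = (-1657 + (-956 - 991)) + 3094 = (-1657 - 1947) + 3094 = -3604 + 3094 = -510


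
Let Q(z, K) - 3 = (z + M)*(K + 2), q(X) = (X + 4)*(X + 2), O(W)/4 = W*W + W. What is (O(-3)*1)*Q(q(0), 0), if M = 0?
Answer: 456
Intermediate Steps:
O(W) = 4*W + 4*W² (O(W) = 4*(W*W + W) = 4*(W² + W) = 4*(W + W²) = 4*W + 4*W²)
q(X) = (2 + X)*(4 + X) (q(X) = (4 + X)*(2 + X) = (2 + X)*(4 + X))
Q(z, K) = 3 + z*(2 + K) (Q(z, K) = 3 + (z + 0)*(K + 2) = 3 + z*(2 + K))
(O(-3)*1)*Q(q(0), 0) = ((4*(-3)*(1 - 3))*1)*(3 + 2*(8 + 0² + 6*0) + 0*(8 + 0² + 6*0)) = ((4*(-3)*(-2))*1)*(3 + 2*(8 + 0 + 0) + 0*(8 + 0 + 0)) = (24*1)*(3 + 2*8 + 0*8) = 24*(3 + 16 + 0) = 24*19 = 456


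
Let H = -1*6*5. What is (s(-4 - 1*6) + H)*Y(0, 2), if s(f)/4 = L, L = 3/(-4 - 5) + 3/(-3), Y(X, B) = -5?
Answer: 530/3 ≈ 176.67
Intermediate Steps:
L = -4/3 (L = 3/(-9) + 3*(-⅓) = 3*(-⅑) - 1 = -⅓ - 1 = -4/3 ≈ -1.3333)
s(f) = -16/3 (s(f) = 4*(-4/3) = -16/3)
H = -30 (H = -6*5 = -30)
(s(-4 - 1*6) + H)*Y(0, 2) = (-16/3 - 30)*(-5) = -106/3*(-5) = 530/3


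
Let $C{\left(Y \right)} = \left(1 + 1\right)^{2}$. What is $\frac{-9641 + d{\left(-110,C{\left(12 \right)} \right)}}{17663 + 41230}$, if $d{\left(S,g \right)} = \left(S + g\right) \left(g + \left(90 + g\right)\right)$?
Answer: $- \frac{20029}{58893} \approx -0.34009$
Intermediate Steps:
$C{\left(Y \right)} = 4$ ($C{\left(Y \right)} = 2^{2} = 4$)
$d{\left(S,g \right)} = \left(90 + 2 g\right) \left(S + g\right)$ ($d{\left(S,g \right)} = \left(S + g\right) \left(90 + 2 g\right) = \left(90 + 2 g\right) \left(S + g\right)$)
$\frac{-9641 + d{\left(-110,C{\left(12 \right)} \right)}}{17663 + 41230} = \frac{-9641 + \left(2 \cdot 4^{2} + 90 \left(-110\right) + 90 \cdot 4 + 2 \left(-110\right) 4\right)}{17663 + 41230} = \frac{-9641 + \left(2 \cdot 16 - 9900 + 360 - 880\right)}{58893} = \left(-9641 + \left(32 - 9900 + 360 - 880\right)\right) \frac{1}{58893} = \left(-9641 - 10388\right) \frac{1}{58893} = \left(-20029\right) \frac{1}{58893} = - \frac{20029}{58893}$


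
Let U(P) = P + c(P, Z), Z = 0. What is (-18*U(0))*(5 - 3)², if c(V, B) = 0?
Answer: 0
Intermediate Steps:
U(P) = P (U(P) = P + 0 = P)
(-18*U(0))*(5 - 3)² = (-18*0)*(5 - 3)² = 0*2² = 0*4 = 0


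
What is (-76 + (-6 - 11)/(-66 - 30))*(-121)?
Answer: 880759/96 ≈ 9174.6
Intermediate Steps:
(-76 + (-6 - 11)/(-66 - 30))*(-121) = (-76 - 17/(-96))*(-121) = (-76 - 17*(-1/96))*(-121) = (-76 + 17/96)*(-121) = -7279/96*(-121) = 880759/96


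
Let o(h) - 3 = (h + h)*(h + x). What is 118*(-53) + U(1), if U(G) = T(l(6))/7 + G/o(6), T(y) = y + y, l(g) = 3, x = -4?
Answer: -1181837/189 ≈ -6253.1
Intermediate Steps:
T(y) = 2*y
o(h) = 3 + 2*h*(-4 + h) (o(h) = 3 + (h + h)*(h - 4) = 3 + (2*h)*(-4 + h) = 3 + 2*h*(-4 + h))
U(G) = 6/7 + G/27 (U(G) = (2*3)/7 + G/(3 - 8*6 + 2*6²) = 6*(⅐) + G/(3 - 48 + 2*36) = 6/7 + G/(3 - 48 + 72) = 6/7 + G/27)
118*(-53) + U(1) = 118*(-53) + (6/7 + (1/27)*1) = -6254 + (6/7 + 1/27) = -6254 + 169/189 = -1181837/189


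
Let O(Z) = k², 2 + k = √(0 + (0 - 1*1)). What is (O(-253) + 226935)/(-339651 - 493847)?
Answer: -113469/416749 + 2*I/416749 ≈ -0.27227 + 4.7991e-6*I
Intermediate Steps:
k = -2 + I (k = -2 + √(0 + (0 - 1*1)) = -2 + √(0 + (0 - 1)) = -2 + √(0 - 1) = -2 + √(-1) = -2 + I ≈ -2.0 + 1.0*I)
O(Z) = (-2 + I)²
(O(-253) + 226935)/(-339651 - 493847) = ((2 - I)² + 226935)/(-339651 - 493847) = (226935 + (2 - I)²)/(-833498) = (226935 + (2 - I)²)*(-1/833498) = -226935/833498 - (2 - I)²/833498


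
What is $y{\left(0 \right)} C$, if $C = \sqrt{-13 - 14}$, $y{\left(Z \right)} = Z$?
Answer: $0$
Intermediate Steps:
$C = 3 i \sqrt{3}$ ($C = \sqrt{-27} = 3 i \sqrt{3} \approx 5.1962 i$)
$y{\left(0 \right)} C = 0 \cdot 3 i \sqrt{3} = 0$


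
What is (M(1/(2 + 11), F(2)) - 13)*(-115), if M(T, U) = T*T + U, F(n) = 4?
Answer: 174800/169 ≈ 1034.3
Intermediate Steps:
M(T, U) = U + T² (M(T, U) = T² + U = U + T²)
(M(1/(2 + 11), F(2)) - 13)*(-115) = ((4 + (1/(2 + 11))²) - 13)*(-115) = ((4 + (1/13)²) - 13)*(-115) = ((4 + 1/169) - 13)*(-115) = (677/169 - 13)*(-115) = -1520/169*(-115) = 174800/169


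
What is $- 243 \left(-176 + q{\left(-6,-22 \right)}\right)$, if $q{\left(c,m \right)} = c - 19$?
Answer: $48843$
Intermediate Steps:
$q{\left(c,m \right)} = -19 + c$
$- 243 \left(-176 + q{\left(-6,-22 \right)}\right) = - 243 \left(-176 - 25\right) = \left(-243\right) \left(-201\right) = 48843$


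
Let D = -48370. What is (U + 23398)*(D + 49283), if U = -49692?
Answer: -24006422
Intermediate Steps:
(U + 23398)*(D + 49283) = (-49692 + 23398)*(-48370 + 49283) = -26294*913 = -24006422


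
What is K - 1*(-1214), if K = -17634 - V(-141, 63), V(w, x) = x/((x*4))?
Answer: -65681/4 ≈ -16420.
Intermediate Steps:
V(w, x) = ¼ (V(w, x) = x/((4*x)) = x*(1/(4*x)) = ¼)
K = -70537/4 (K = -17634 - 1*¼ = -17634 - ¼ = -70537/4 ≈ -17634.)
K - 1*(-1214) = -70537/4 - 1*(-1214) = -70537/4 + 1214 = -65681/4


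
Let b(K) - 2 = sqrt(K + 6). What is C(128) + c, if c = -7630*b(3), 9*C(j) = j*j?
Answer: -326966/9 ≈ -36330.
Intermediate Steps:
C(j) = j**2/9 (C(j) = (j*j)/9 = j**2/9)
b(K) = 2 + sqrt(6 + K) (b(K) = 2 + sqrt(K + 6) = 2 + sqrt(6 + K))
c = -38150 (c = -7630*(2 + sqrt(6 + 3)) = -7630*(2 + sqrt(9)) = -7630*(2 + 3) = -7630*5 = -38150)
C(128) + c = (1/9)*128**2 - 38150 = (1/9)*16384 - 38150 = 16384/9 - 38150 = -326966/9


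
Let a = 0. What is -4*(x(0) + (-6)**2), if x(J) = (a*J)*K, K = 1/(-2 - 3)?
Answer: -144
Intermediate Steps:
K = -1/5 (K = 1/(-5) = -1/5 ≈ -0.20000)
x(J) = 0 (x(J) = (0*J)*(-1/5) = 0*(-1/5) = 0)
-4*(x(0) + (-6)**2) = -4*(0 + (-6)**2) = -4*(0 + 36) = -4*36 = -144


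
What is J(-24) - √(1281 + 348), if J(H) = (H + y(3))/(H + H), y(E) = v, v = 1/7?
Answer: 167/336 - 3*√181 ≈ -39.864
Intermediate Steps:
v = ⅐ ≈ 0.14286
y(E) = ⅐
J(H) = (⅐ + H)/(2*H) (J(H) = (H + ⅐)/(H + H) = (⅐ + H)/((2*H)) = (⅐ + H)*(1/(2*H)) = (⅐ + H)/(2*H))
J(-24) - √(1281 + 348) = (1/14)*(1 + 7*(-24))/(-24) - √(1281 + 348) = (1/14)*(-1/24)*(1 - 168) - √1629 = (1/14)*(-1/24)*(-167) - 3*√181 = 167/336 - 3*√181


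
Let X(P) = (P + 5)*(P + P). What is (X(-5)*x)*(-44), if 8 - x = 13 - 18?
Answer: 0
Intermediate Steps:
x = 13 (x = 8 - (13 - 18) = 8 - 1*(-5) = 8 + 5 = 13)
X(P) = 2*P*(5 + P) (X(P) = (5 + P)*(2*P) = 2*P*(5 + P))
(X(-5)*x)*(-44) = ((2*(-5)*(5 - 5))*13)*(-44) = ((2*(-5)*0)*13)*(-44) = (0*13)*(-44) = 0*(-44) = 0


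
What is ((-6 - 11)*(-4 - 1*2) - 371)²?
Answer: 72361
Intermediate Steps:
((-6 - 11)*(-4 - 1*2) - 371)² = (-17*(-4 - 2) - 371)² = (-17*(-6) - 371)² = (102 - 371)² = (-269)² = 72361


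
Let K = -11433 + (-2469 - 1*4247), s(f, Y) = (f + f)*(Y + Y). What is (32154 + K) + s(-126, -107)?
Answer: 67933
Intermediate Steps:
s(f, Y) = 4*Y*f (s(f, Y) = (2*f)*(2*Y) = 4*Y*f)
K = -18149 (K = -11433 + (-2469 - 4247) = -11433 - 6716 = -18149)
(32154 + K) + s(-126, -107) = (32154 - 18149) + 4*(-107)*(-126) = 14005 + 53928 = 67933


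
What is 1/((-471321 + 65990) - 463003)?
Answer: -1/868334 ≈ -1.1516e-6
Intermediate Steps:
1/((-471321 + 65990) - 463003) = 1/(-405331 - 463003) = 1/(-868334) = -1/868334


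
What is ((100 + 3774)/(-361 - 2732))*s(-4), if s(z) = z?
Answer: 15496/3093 ≈ 5.0100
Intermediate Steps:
((100 + 3774)/(-361 - 2732))*s(-4) = ((100 + 3774)/(-361 - 2732))*(-4) = (3874/(-3093))*(-4) = (3874*(-1/3093))*(-4) = -3874/3093*(-4) = 15496/3093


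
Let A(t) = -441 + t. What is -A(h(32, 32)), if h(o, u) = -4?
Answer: 445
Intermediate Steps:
-A(h(32, 32)) = -(-441 - 4) = -1*(-445) = 445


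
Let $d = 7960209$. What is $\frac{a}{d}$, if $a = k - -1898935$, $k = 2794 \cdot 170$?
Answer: $\frac{791305}{2653403} \approx 0.29822$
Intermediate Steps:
$k = 474980$
$a = 2373915$ ($a = 474980 - -1898935 = 474980 + 1898935 = 2373915$)
$\frac{a}{d} = \frac{2373915}{7960209} = 2373915 \cdot \frac{1}{7960209} = \frac{791305}{2653403}$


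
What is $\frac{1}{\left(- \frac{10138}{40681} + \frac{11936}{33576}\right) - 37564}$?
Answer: $- \frac{170738157}{6413589982682} \approx -2.6621 \cdot 10^{-5}$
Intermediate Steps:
$\frac{1}{\left(- \frac{10138}{40681} + \frac{11936}{33576}\right) - 37564} = \frac{1}{\left(\left(-10138\right) \frac{1}{40681} + 11936 \cdot \frac{1}{33576}\right) - 37564} = \frac{1}{\left(- \frac{10138}{40681} + \frac{1492}{4197}\right) - 37564} = \frac{1}{\frac{18146866}{170738157} - 37564} = \frac{1}{- \frac{6413589982682}{170738157}} = - \frac{170738157}{6413589982682}$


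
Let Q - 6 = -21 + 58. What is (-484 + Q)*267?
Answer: -117747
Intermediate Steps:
Q = 43 (Q = 6 + (-21 + 58) = 6 + 37 = 43)
(-484 + Q)*267 = (-484 + 43)*267 = -441*267 = -117747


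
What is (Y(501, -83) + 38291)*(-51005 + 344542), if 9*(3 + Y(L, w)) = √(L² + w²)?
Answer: 11238944656 + 293537*√257890/9 ≈ 1.1256e+10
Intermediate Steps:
Y(L, w) = -3 + √(L² + w²)/9
(Y(501, -83) + 38291)*(-51005 + 344542) = ((-3 + √(501² + (-83)²)/9) + 38291)*(-51005 + 344542) = ((-3 + √(251001 + 6889)/9) + 38291)*293537 = ((-3 + √257890/9) + 38291)*293537 = (38288 + √257890/9)*293537 = 11238944656 + 293537*√257890/9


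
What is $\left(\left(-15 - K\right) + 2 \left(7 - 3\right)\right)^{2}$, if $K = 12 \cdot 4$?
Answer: $3025$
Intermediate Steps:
$K = 48$
$\left(\left(-15 - K\right) + 2 \left(7 - 3\right)\right)^{2} = \left(\left(-15 - 48\right) + 2 \left(7 - 3\right)\right)^{2} = \left(\left(-15 - 48\right) + 2 \cdot 4\right)^{2} = \left(-63 + 8\right)^{2} = \left(-55\right)^{2} = 3025$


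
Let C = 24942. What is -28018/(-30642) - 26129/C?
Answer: -5656659/42459598 ≈ -0.13322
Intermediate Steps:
-28018/(-30642) - 26129/C = -28018/(-30642) - 26129/24942 = -28018*(-1/30642) - 26129*1/24942 = 14009/15321 - 26129/24942 = -5656659/42459598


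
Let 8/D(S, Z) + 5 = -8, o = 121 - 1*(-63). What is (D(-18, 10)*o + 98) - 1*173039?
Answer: -2249705/13 ≈ -1.7305e+5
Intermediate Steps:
o = 184 (o = 121 + 63 = 184)
D(S, Z) = -8/13 (D(S, Z) = 8/(-5 - 8) = 8/(-13) = 8*(-1/13) = -8/13)
(D(-18, 10)*o + 98) - 1*173039 = (-8/13*184 + 98) - 1*173039 = (-1472/13 + 98) - 173039 = -198/13 - 173039 = -2249705/13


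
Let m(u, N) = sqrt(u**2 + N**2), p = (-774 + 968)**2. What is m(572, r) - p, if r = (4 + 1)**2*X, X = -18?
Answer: -37636 + 2*sqrt(132421) ≈ -36908.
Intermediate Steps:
p = 37636 (p = 194**2 = 37636)
r = -450 (r = (4 + 1)**2*(-18) = 5**2*(-18) = 25*(-18) = -450)
m(u, N) = sqrt(N**2 + u**2)
m(572, r) - p = sqrt((-450)**2 + 572**2) - 1*37636 = sqrt(202500 + 327184) - 37636 = sqrt(529684) - 37636 = 2*sqrt(132421) - 37636 = -37636 + 2*sqrt(132421)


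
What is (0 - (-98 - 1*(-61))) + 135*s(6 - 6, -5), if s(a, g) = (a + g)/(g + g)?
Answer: 209/2 ≈ 104.50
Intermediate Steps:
s(a, g) = (a + g)/(2*g) (s(a, g) = (a + g)/((2*g)) = (a + g)*(1/(2*g)) = (a + g)/(2*g))
(0 - (-98 - 1*(-61))) + 135*s(6 - 6, -5) = (0 - (-98 - 1*(-61))) + 135*((½)*((6 - 6) - 5)/(-5)) = (0 - (-98 + 61)) + 135*((½)*(-⅕)*(0 - 5)) = (0 - 1*(-37)) + 135*((½)*(-⅕)*(-5)) = (0 + 37) + 135*(½) = 37 + 135/2 = 209/2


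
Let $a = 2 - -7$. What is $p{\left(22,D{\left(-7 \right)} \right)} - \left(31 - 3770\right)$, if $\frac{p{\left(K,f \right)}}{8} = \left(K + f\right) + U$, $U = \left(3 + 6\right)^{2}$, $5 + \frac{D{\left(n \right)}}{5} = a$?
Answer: $4723$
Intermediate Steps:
$a = 9$ ($a = 2 + 7 = 9$)
$D{\left(n \right)} = 20$ ($D{\left(n \right)} = -25 + 5 \cdot 9 = -25 + 45 = 20$)
$U = 81$ ($U = 9^{2} = 81$)
$p{\left(K,f \right)} = 648 + 8 K + 8 f$ ($p{\left(K,f \right)} = 8 \left(\left(K + f\right) + 81\right) = 8 \left(81 + K + f\right) = 648 + 8 K + 8 f$)
$p{\left(22,D{\left(-7 \right)} \right)} - \left(31 - 3770\right) = \left(648 + 8 \cdot 22 + 8 \cdot 20\right) - \left(31 - 3770\right) = \left(648 + 176 + 160\right) - \left(31 - 3770\right) = 984 - -3739 = 984 + 3739 = 4723$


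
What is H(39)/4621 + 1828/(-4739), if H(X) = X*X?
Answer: -1239169/21898919 ≈ -0.056586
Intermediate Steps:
H(X) = X²
H(39)/4621 + 1828/(-4739) = 39²/4621 + 1828/(-4739) = 1521*(1/4621) + 1828*(-1/4739) = 1521/4621 - 1828/4739 = -1239169/21898919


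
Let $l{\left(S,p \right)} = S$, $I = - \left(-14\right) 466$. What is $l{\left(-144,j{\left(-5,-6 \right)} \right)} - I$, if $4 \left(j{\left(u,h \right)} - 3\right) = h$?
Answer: $-6668$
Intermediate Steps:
$j{\left(u,h \right)} = 3 + \frac{h}{4}$
$I = 6524$ ($I = \left(-1\right) \left(-6524\right) = 6524$)
$l{\left(-144,j{\left(-5,-6 \right)} \right)} - I = -144 - 6524 = -6668$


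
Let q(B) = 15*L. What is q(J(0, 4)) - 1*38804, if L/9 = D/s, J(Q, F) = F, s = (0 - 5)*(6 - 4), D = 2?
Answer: -38831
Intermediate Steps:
s = -10 (s = -5*2 = -10)
L = -9/5 (L = 9*(2/(-10)) = 9*(2*(-1/10)) = 9*(-1/5) = -9/5 ≈ -1.8000)
q(B) = -27 (q(B) = 15*(-9/5) = -27)
q(J(0, 4)) - 1*38804 = -27 - 1*38804 = -27 - 38804 = -38831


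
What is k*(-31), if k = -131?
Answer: 4061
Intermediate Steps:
k*(-31) = -131*(-31) = 4061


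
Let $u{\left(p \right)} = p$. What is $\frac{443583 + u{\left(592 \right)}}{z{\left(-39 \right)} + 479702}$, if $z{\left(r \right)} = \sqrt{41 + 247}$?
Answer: $\frac{106535817925}{115057004258} - \frac{1332525 \sqrt{2}}{57528502129} \approx 0.92591$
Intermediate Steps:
$z{\left(r \right)} = 12 \sqrt{2}$ ($z{\left(r \right)} = \sqrt{288} = 12 \sqrt{2}$)
$\frac{443583 + u{\left(592 \right)}}{z{\left(-39 \right)} + 479702} = \frac{443583 + 592}{12 \sqrt{2} + 479702} = \frac{444175}{479702 + 12 \sqrt{2}}$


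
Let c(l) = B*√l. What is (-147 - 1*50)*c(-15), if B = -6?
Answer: 1182*I*√15 ≈ 4577.9*I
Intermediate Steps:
c(l) = -6*√l
(-147 - 1*50)*c(-15) = (-147 - 1*50)*(-6*I*√15) = (-147 - 50)*(-6*I*√15) = -(-1182)*I*√15 = 1182*I*√15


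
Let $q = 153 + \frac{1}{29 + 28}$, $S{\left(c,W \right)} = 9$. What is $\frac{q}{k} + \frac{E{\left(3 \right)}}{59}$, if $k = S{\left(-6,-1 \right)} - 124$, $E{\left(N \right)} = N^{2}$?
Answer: $- \frac{455603}{386745} \approx -1.178$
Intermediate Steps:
$q = \frac{8722}{57}$ ($q = 153 + \frac{1}{57} = \frac{8722}{57} \approx 153.02$)
$k = -115$ ($k = 9 - 124 = -115$)
$\frac{q}{k} + \frac{E{\left(3 \right)}}{59} = \frac{8722}{57 \left(-115\right)} + \frac{3^{2}}{59} = \frac{8722}{57} \left(- \frac{1}{115}\right) + 9 \cdot \frac{1}{59} = - \frac{8722}{6555} + \frac{9}{59} = - \frac{455603}{386745}$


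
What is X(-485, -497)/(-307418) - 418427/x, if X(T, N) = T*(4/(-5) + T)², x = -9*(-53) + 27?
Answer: -177359376511/387346680 ≈ -457.88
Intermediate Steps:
x = 504 (x = 477 + 27 = 504)
X(T, N) = T*(-⅘ + T)² (X(T, N) = T*(4*(-⅕) + T)² = T*(-⅘ + T)²)
X(-485, -497)/(-307418) - 418427/x = ((1/25)*(-485)*(-4 + 5*(-485))²)/(-307418) - 418427/504 = ((1/25)*(-485)*(-4 - 2425)²)*(-1/307418) - 418427*1/504 = ((1/25)*(-485)*(-2429)²)*(-1/307418) - 418427/504 = ((1/25)*(-485)*5900041)*(-1/307418) - 418427/504 = -572303977/5*(-1/307418) - 418427/504 = 572303977/1537090 - 418427/504 = -177359376511/387346680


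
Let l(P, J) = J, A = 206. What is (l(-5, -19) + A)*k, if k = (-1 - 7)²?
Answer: 11968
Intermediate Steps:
k = 64 (k = (-8)² = 64)
(l(-5, -19) + A)*k = (-19 + 206)*64 = 187*64 = 11968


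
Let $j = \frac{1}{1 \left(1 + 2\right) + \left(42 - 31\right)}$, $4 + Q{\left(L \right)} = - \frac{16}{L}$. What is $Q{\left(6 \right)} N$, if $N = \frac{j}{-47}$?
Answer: $\frac{10}{987} \approx 0.010132$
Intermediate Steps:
$Q{\left(L \right)} = -4 - \frac{16}{L}$
$j = \frac{1}{14}$ ($j = \frac{1}{1 \cdot 3 + \left(42 - 31\right)} = \frac{1}{3 + 11} = \frac{1}{14} \approx 0.071429$)
$N = - \frac{1}{658}$ ($N = \frac{1}{14 \left(-47\right)} = \frac{1}{14} \left(- \frac{1}{47}\right) = - \frac{1}{658} \approx -0.0015198$)
$Q{\left(6 \right)} N = \left(-4 - \frac{16}{6}\right) \left(- \frac{1}{658}\right) = \left(-4 - \frac{8}{3}\right) \left(- \frac{1}{658}\right) = \left(- \frac{20}{3}\right) \left(- \frac{1}{658}\right) = \frac{10}{987}$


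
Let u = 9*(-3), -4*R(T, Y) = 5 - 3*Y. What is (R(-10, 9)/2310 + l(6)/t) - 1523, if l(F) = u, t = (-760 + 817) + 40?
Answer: -62058263/40740 ≈ -1523.3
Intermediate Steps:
t = 97 (t = 57 + 40 = 97)
R(T, Y) = -5/4 + 3*Y/4 (R(T, Y) = -(5 - 3*Y)/4 = -5/4 + 3*Y/4)
u = -27
l(F) = -27
(R(-10, 9)/2310 + l(6)/t) - 1523 = ((-5/4 + (¾)*9)/2310 - 27/97) - 1523 = ((-5/4 + 27/4)*(1/2310) - 27*1/97) - 1523 = ((11/2)*(1/2310) - 27/97) - 1523 = (1/420 - 27/97) - 1523 = -11243/40740 - 1523 = -62058263/40740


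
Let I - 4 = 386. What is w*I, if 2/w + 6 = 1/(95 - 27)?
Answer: -53040/407 ≈ -130.32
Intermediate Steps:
I = 390 (I = 4 + 386 = 390)
w = -136/407 (w = 2/(-6 + 1/(95 - 27)) = 2/(-6 + 1/68) = 2/(-407/68) = 2*(-68/407) = -136/407 ≈ -0.33415)
w*I = -136/407*390 = -53040/407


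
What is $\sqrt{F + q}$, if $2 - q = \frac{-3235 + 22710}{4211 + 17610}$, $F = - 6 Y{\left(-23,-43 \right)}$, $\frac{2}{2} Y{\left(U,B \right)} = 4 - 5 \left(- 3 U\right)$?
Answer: $\frac{11 \sqrt{8055724033}}{21821} \approx 45.245$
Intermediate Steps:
$Y{\left(U,B \right)} = 4 + 15 U$ ($Y{\left(U,B \right)} = 4 - 5 \left(- 3 U\right) = 4 + 15 U$)
$F = 2046$ ($F = - 6 \left(4 + 15 \left(-23\right)\right) = - 6 \left(4 - 345\right) = \left(-6\right) \left(-341\right) = 2046$)
$q = \frac{24167}{21821}$ ($q = 2 - \frac{-3235 + 22710}{4211 + 17610} = 2 - \frac{19475}{21821} = \frac{24167}{21821} \approx 1.1075$)
$\sqrt{F + q} = \sqrt{2046 + \frac{24167}{21821}} = \sqrt{\frac{44669933}{21821}} = \frac{11 \sqrt{8055724033}}{21821}$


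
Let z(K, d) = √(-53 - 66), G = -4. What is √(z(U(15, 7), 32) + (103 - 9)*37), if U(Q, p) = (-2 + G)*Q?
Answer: √(3478 + I*√119) ≈ 58.975 + 0.09249*I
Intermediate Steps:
U(Q, p) = -6*Q (U(Q, p) = (-2 - 4)*Q = -6*Q)
z(K, d) = I*√119 (z(K, d) = √(-119) = I*√119)
√(z(U(15, 7), 32) + (103 - 9)*37) = √(I*√119 + (103 - 9)*37) = √(I*√119 + 94*37) = √(I*√119 + 3478) = √(3478 + I*√119)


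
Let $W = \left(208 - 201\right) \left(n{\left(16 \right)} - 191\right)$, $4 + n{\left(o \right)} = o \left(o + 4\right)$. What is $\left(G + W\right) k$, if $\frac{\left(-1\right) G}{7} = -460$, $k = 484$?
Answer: $1981980$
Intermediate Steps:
$G = 3220$ ($G = \left(-7\right) \left(-460\right) = 3220$)
$n{\left(o \right)} = -4 + o \left(4 + o\right)$ ($n{\left(o \right)} = -4 + o \left(o + 4\right) = -4 + o \left(4 + o\right)$)
$W = 875$ ($W = \left(208 - 201\right) \left(\left(-4 + 16^{2} + 4 \cdot 16\right) - 191\right) = 7 \left(\left(-4 + 256 + 64\right) - 191\right) = 7 \left(316 - 191\right) = 7 \cdot 125 = 875$)
$\left(G + W\right) k = \left(3220 + 875\right) 484 = 4095 \cdot 484 = 1981980$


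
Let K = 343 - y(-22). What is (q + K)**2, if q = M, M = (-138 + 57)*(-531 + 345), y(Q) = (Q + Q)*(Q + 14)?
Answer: 226713249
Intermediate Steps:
y(Q) = 2*Q*(14 + Q) (y(Q) = (2*Q)*(14 + Q) = 2*Q*(14 + Q))
M = 15066 (M = -81*(-186) = 15066)
K = -9 (K = 343 - 2*(-22)*(14 - 22) = 343 - 2*(-22)*(-8) = 343 - 1*352 = 343 - 352 = -9)
q = 15066
(q + K)**2 = (15066 - 9)**2 = 15057**2 = 226713249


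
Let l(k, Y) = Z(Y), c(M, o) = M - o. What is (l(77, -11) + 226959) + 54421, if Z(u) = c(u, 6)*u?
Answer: 281567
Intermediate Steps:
Z(u) = u*(-6 + u) (Z(u) = (u - 1*6)*u = (u - 6)*u = (-6 + u)*u = u*(-6 + u))
l(k, Y) = Y*(-6 + Y)
(l(77, -11) + 226959) + 54421 = (-11*(-6 - 11) + 226959) + 54421 = (-11*(-17) + 226959) + 54421 = (187 + 226959) + 54421 = 227146 + 54421 = 281567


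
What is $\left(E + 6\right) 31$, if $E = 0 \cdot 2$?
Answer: $186$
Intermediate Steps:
$E = 0$
$\left(E + 6\right) 31 = \left(0 + 6\right) 31 = 6 \cdot 31 = 186$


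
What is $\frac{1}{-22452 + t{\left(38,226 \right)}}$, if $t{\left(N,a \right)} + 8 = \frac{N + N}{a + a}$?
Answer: $- \frac{113}{2537961} \approx -4.4524 \cdot 10^{-5}$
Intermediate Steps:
$t{\left(N,a \right)} = -8 + \frac{N}{a}$ ($t{\left(N,a \right)} = -8 + \frac{N + N}{a + a} = -8 + \frac{2 N}{2 a} = -8 + 2 N \frac{1}{2 a} = -8 + \frac{N}{a}$)
$\frac{1}{-22452 + t{\left(38,226 \right)}} = \frac{1}{-22452 - \left(8 - \frac{38}{226}\right)} = \frac{1}{-22452 + \left(-8 + 38 \cdot \frac{1}{226}\right)} = \frac{1}{-22452 + \left(-8 + \frac{19}{113}\right)} = \frac{1}{-22452 - \frac{885}{113}} = \frac{1}{- \frac{2537961}{113}} = - \frac{113}{2537961}$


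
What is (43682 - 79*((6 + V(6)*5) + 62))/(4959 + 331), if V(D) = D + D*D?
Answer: 2172/529 ≈ 4.1059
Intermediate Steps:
V(D) = D + D²
(43682 - 79*((6 + V(6)*5) + 62))/(4959 + 331) = (43682 - 79*((6 + (6*(1 + 6))*5) + 62))/(4959 + 331) = (43682 - 79*((6 + (6*7)*5) + 62))/5290 = (43682 - 79*((6 + 42*5) + 62))*(1/5290) = (43682 - 79*((6 + 210) + 62))*(1/5290) = (43682 - 79*(216 + 62))*(1/5290) = (43682 - 79*278)*(1/5290) = (43682 - 21962)*(1/5290) = 21720*(1/5290) = 2172/529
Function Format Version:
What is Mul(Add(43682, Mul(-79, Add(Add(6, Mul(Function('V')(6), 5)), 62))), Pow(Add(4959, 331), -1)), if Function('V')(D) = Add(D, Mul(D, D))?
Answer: Rational(2172, 529) ≈ 4.1059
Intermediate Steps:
Function('V')(D) = Add(D, Pow(D, 2))
Mul(Add(43682, Mul(-79, Add(Add(6, Mul(Function('V')(6), 5)), 62))), Pow(Add(4959, 331), -1)) = Mul(Add(43682, Mul(-79, Add(Add(6, Mul(Mul(6, Add(1, 6)), 5)), 62))), Pow(Add(4959, 331), -1)) = Mul(Add(43682, Mul(-79, Add(Add(6, Mul(Mul(6, 7), 5)), 62))), Pow(5290, -1)) = Mul(Add(43682, Mul(-79, Add(Add(6, Mul(42, 5)), 62))), Rational(1, 5290)) = Mul(Add(43682, Mul(-79, Add(Add(6, 210), 62))), Rational(1, 5290)) = Mul(Add(43682, Mul(-79, Add(216, 62))), Rational(1, 5290)) = Mul(Add(43682, Mul(-79, 278)), Rational(1, 5290)) = Mul(Add(43682, -21962), Rational(1, 5290)) = Mul(21720, Rational(1, 5290)) = Rational(2172, 529)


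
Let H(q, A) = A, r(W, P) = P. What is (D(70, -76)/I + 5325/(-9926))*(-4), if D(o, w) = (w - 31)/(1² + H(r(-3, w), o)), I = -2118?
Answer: 799700768/373163007 ≈ 2.1430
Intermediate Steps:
D(o, w) = (-31 + w)/(1 + o) (D(o, w) = (w - 31)/(1² + o) = (-31 + w)/(1 + o))
(D(70, -76)/I + 5325/(-9926))*(-4) = (((-31 - 76)/(1 + 70))/(-2118) + 5325/(-9926))*(-4) = ((-107/71)*(-1/2118) + 5325*(-1/9926))*(-4) = (((1/71)*(-107))*(-1/2118) - 5325/9926)*(-4) = (-107/71*(-1/2118) - 5325/9926)*(-4) = (107/150378 - 5325/9926)*(-4) = -199925192/373163007*(-4) = 799700768/373163007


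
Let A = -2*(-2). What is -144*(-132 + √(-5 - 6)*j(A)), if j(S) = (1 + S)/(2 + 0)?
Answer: 19008 - 360*I*√11 ≈ 19008.0 - 1194.0*I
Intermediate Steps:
A = 4
j(S) = ½ + S/2 (j(S) = (1 + S)/2 = (1 + S)*(½) = ½ + S/2)
-144*(-132 + √(-5 - 6)*j(A)) = -144*(-132 + √(-5 - 6)*(½ + (½)*4)) = -144*(-132 + √(-11)*(½ + 2)) = -144*(-132 + (I*√11)*(5/2)) = -144*(-132 + 5*I*√11/2) = 19008 - 360*I*√11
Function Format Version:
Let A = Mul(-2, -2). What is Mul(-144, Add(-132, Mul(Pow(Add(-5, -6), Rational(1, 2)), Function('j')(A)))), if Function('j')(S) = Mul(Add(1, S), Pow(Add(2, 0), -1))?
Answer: Add(19008, Mul(-360, I, Pow(11, Rational(1, 2)))) ≈ Add(19008., Mul(-1194.0, I))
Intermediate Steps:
A = 4
Function('j')(S) = Add(Rational(1, 2), Mul(Rational(1, 2), S)) (Function('j')(S) = Mul(Add(1, S), Pow(2, -1)) = Mul(Add(1, S), Rational(1, 2)) = Add(Rational(1, 2), Mul(Rational(1, 2), S)))
Mul(-144, Add(-132, Mul(Pow(Add(-5, -6), Rational(1, 2)), Function('j')(A)))) = Mul(-144, Add(-132, Mul(Pow(Add(-5, -6), Rational(1, 2)), Add(Rational(1, 2), Mul(Rational(1, 2), 4))))) = Mul(-144, Add(-132, Mul(Pow(-11, Rational(1, 2)), Add(Rational(1, 2), 2)))) = Mul(-144, Add(-132, Mul(Mul(I, Pow(11, Rational(1, 2))), Rational(5, 2)))) = Mul(-144, Add(-132, Mul(Rational(5, 2), I, Pow(11, Rational(1, 2))))) = Add(19008, Mul(-360, I, Pow(11, Rational(1, 2))))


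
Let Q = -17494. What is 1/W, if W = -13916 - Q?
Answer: 1/3578 ≈ 0.00027949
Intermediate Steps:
W = 3578 (W = -13916 - 1*(-17494) = -13916 + 17494 = 3578)
1/W = 1/3578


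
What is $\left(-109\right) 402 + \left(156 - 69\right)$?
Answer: $-43731$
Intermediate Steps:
$\left(-109\right) 402 + \left(156 - 69\right) = -43818 + \left(156 - 69\right) = -43818 + 87 = -43731$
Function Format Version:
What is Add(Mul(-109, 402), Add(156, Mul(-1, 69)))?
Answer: -43731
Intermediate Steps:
Add(Mul(-109, 402), Add(156, Mul(-1, 69))) = Add(-43818, Add(156, -69)) = Add(-43818, 87) = -43731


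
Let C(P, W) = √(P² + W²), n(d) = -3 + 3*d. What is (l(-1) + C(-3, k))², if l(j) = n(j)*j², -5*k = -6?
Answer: 1161/25 - 36*√29/5 ≈ 7.6668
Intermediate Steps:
k = 6/5 (k = -⅕*(-6) = 6/5 ≈ 1.2000)
l(j) = j²*(-3 + 3*j) (l(j) = (-3 + 3*j)*j² = j²*(-3 + 3*j))
(l(-1) + C(-3, k))² = (3*(-1)²*(-1 - 1) + √((-3)² + (6/5)²))² = (3*1*(-2) + √(9 + 36/25))² = (-6 + √(261/25))² = (-6 + 3*√29/5)²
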